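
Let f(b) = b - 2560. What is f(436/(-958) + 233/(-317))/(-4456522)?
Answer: 388898793/676691670046 ≈ 0.00057471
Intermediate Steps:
f(b) = -2560 + b
f(436/(-958) + 233/(-317))/(-4456522) = (-2560 + (436/(-958) + 233/(-317)))/(-4456522) = (-2560 + (436*(-1/958) + 233*(-1/317)))*(-1/4456522) = (-2560 + (-218/479 - 233/317))*(-1/4456522) = (-2560 - 180713/151843)*(-1/4456522) = -388898793/151843*(-1/4456522) = 388898793/676691670046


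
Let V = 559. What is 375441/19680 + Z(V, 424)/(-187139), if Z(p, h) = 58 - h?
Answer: 23422285393/1227631840 ≈ 19.079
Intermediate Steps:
375441/19680 + Z(V, 424)/(-187139) = 375441/19680 + (58 - 1*424)/(-187139) = 375441*(1/19680) + (58 - 424)*(-1/187139) = 125147/6560 - 366*(-1/187139) = 125147/6560 + 366/187139 = 23422285393/1227631840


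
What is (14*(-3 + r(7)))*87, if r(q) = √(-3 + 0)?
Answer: -3654 + 1218*I*√3 ≈ -3654.0 + 2109.6*I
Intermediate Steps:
r(q) = I*√3 (r(q) = √(-3) = I*√3)
(14*(-3 + r(7)))*87 = (14*(-3 + I*√3))*87 = (-42 + 14*I*√3)*87 = -3654 + 1218*I*√3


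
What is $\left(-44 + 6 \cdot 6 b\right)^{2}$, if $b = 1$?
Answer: $64$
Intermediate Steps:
$\left(-44 + 6 \cdot 6 b\right)^{2} = \left(-44 + 6 \cdot 6 \cdot 1\right)^{2} = \left(-44 + 36 \cdot 1\right)^{2} = \left(-44 + 36\right)^{2} = \left(-8\right)^{2} = 64$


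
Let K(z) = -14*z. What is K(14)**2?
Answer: 38416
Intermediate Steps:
K(14)**2 = (-14*14)**2 = (-196)**2 = 38416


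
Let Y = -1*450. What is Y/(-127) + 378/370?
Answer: 107253/23495 ≈ 4.5649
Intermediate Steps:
Y = -450
Y/(-127) + 378/370 = -450/(-127) + 378/370 = -450*(-1/127) + 378*(1/370) = 450/127 + 189/185 = 107253/23495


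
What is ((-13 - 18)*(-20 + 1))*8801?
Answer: 5183789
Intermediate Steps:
((-13 - 18)*(-20 + 1))*8801 = -31*(-19)*8801 = 589*8801 = 5183789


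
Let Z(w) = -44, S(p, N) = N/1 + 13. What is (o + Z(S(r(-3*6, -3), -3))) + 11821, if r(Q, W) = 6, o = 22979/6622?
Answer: 7091843/602 ≈ 11780.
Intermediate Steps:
o = 2089/602 (o = 22979*(1/6622) = 2089/602 ≈ 3.4701)
S(p, N) = 13 + N (S(p, N) = 1*N + 13 = N + 13 = 13 + N)
(o + Z(S(r(-3*6, -3), -3))) + 11821 = (2089/602 - 44) + 11821 = -24399/602 + 11821 = 7091843/602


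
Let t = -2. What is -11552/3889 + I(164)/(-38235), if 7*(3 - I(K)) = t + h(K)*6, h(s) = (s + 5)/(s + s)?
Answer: -101414728829/34140582084 ≈ -2.9705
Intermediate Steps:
h(s) = (5 + s)/(2*s) (h(s) = (5 + s)/((2*s)) = (5 + s)*(1/(2*s)) = (5 + s)/(2*s))
I(K) = 23/7 - 3*(5 + K)/(7*K) (I(K) = 3 - (-2 + ((5 + K)/(2*K))*6)/7 = 3 - (-2 + 3*(5 + K)/K)/7 = 3 + (2/7 - 3*(5 + K)/(7*K)) = 23/7 - 3*(5 + K)/(7*K))
-11552/3889 + I(164)/(-38235) = -11552/3889 + ((5/7)*(-3 + 4*164)/164)/(-38235) = -11552*1/3889 + ((5/7)*(1/164)*(-3 + 656))*(-1/38235) = -11552/3889 + ((5/7)*(1/164)*653)*(-1/38235) = -11552/3889 + (3265/1148)*(-1/38235) = -11552/3889 - 653/8778756 = -101414728829/34140582084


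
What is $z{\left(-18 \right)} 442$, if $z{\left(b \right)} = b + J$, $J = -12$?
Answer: $-13260$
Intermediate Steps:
$z{\left(b \right)} = -12 + b$ ($z{\left(b \right)} = b - 12 = -12 + b$)
$z{\left(-18 \right)} 442 = \left(-12 - 18\right) 442 = \left(-30\right) 442 = -13260$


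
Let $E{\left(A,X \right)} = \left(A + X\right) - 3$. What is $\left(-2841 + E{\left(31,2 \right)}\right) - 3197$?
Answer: $-6008$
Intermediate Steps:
$E{\left(A,X \right)} = -3 + A + X$
$\left(-2841 + E{\left(31,2 \right)}\right) - 3197 = \left(-2841 + \left(-3 + 31 + 2\right)\right) - 3197 = \left(-2841 + 30\right) - 3197 = -2811 - 3197 = -6008$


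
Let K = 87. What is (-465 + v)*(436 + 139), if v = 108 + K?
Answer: -155250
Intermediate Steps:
v = 195 (v = 108 + 87 = 195)
(-465 + v)*(436 + 139) = (-465 + 195)*(436 + 139) = -270*575 = -155250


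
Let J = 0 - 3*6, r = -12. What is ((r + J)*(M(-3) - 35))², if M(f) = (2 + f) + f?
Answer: 1368900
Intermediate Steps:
J = -18 (J = 0 - 18 = -18)
M(f) = 2 + 2*f
((r + J)*(M(-3) - 35))² = ((-12 - 18)*((2 + 2*(-3)) - 35))² = (-30*((2 - 6) - 35))² = (-30*(-4 - 35))² = (-30*(-39))² = 1170² = 1368900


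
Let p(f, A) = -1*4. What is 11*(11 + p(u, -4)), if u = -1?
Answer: 77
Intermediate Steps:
p(f, A) = -4
11*(11 + p(u, -4)) = 11*(11 - 4) = 11*7 = 77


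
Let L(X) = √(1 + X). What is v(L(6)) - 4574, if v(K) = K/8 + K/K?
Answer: -4573 + √7/8 ≈ -4572.7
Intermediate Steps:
v(K) = 1 + K/8 (v(K) = K*(⅛) + 1 = K/8 + 1 = 1 + K/8)
v(L(6)) - 4574 = (1 + √(1 + 6)/8) - 4574 = (1 + √7/8) - 4574 = -4573 + √7/8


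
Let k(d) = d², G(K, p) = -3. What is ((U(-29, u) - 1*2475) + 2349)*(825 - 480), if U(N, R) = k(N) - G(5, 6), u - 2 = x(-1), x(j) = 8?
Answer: 247710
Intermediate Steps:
u = 10 (u = 2 + 8 = 10)
U(N, R) = 3 + N² (U(N, R) = N² - 1*(-3) = N² + 3 = 3 + N²)
((U(-29, u) - 1*2475) + 2349)*(825 - 480) = (((3 + (-29)²) - 1*2475) + 2349)*(825 - 480) = (((3 + 841) - 2475) + 2349)*345 = ((844 - 2475) + 2349)*345 = (-1631 + 2349)*345 = 718*345 = 247710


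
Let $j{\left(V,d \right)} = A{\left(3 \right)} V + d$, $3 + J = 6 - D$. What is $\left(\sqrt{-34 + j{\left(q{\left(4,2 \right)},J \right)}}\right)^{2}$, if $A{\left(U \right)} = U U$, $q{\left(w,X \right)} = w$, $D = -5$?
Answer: $10$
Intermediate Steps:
$A{\left(U \right)} = U^{2}$
$J = 8$ ($J = -3 + \left(6 - -5\right) = -3 + \left(6 + 5\right) = -3 + 11 = 8$)
$j{\left(V,d \right)} = d + 9 V$ ($j{\left(V,d \right)} = 3^{2} V + d = 9 V + d = d + 9 V$)
$\left(\sqrt{-34 + j{\left(q{\left(4,2 \right)},J \right)}}\right)^{2} = \left(\sqrt{-34 + \left(8 + 9 \cdot 4\right)}\right)^{2} = \left(\sqrt{-34 + \left(8 + 36\right)}\right)^{2} = \left(\sqrt{-34 + 44}\right)^{2} = \left(\sqrt{10}\right)^{2} = 10$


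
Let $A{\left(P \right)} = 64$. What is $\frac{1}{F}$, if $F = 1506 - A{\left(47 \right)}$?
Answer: $\frac{1}{1442} \approx 0.00069348$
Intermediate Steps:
$F = 1442$ ($F = 1506 - 64 = 1442$)
$\frac{1}{F} = \frac{1}{1442}$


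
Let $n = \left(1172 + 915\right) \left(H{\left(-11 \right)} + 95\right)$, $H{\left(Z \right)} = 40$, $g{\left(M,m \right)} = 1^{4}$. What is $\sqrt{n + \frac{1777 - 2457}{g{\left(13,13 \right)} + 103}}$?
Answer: $\frac{10 \sqrt{476138}}{13} \approx 530.79$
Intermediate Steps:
$g{\left(M,m \right)} = 1$
$n = 281745$ ($n = \left(1172 + 915\right) \left(40 + 95\right) = 2087 \cdot 135 = 281745$)
$\sqrt{n + \frac{1777 - 2457}{g{\left(13,13 \right)} + 103}} = \sqrt{281745 + \frac{1777 - 2457}{1 + 103}} = \sqrt{281745 + \frac{1777 - 2457}{104}} = \sqrt{281745 - \frac{85}{13}} = \sqrt{\frac{3662600}{13}} = \frac{10 \sqrt{476138}}{13}$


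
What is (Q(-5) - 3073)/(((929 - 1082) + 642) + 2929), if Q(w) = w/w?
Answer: -1536/1709 ≈ -0.89877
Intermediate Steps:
Q(w) = 1
(Q(-5) - 3073)/(((929 - 1082) + 642) + 2929) = (1 - 3073)/(((929 - 1082) + 642) + 2929) = -3072/((-153 + 642) + 2929) = -3072/(489 + 2929) = -3072/3418 = -3072*1/3418 = -1536/1709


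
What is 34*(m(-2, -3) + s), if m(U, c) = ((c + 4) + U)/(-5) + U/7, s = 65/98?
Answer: 4811/245 ≈ 19.637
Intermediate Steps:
s = 65/98 (s = 65*(1/98) = 65/98 ≈ 0.66327)
m(U, c) = -⅘ - 2*U/35 - c/5 (m(U, c) = ((4 + c) + U)*(-⅕) + U*(⅐) = (4 + U + c)*(-⅕) + U/7 = (-⅘ - U/5 - c/5) + U/7 = -⅘ - 2*U/35 - c/5)
34*(m(-2, -3) + s) = 34*((-⅘ - 2/35*(-2) - ⅕*(-3)) + 65/98) = 34*((-⅘ + 4/35 + ⅗) + 65/98) = 34*(-3/35 + 65/98) = 34*(283/490) = 4811/245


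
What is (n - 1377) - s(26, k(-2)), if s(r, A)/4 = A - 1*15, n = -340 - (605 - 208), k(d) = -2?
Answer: -2046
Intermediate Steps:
n = -737 (n = -340 - 1*397 = -340 - 397 = -737)
s(r, A) = -60 + 4*A (s(r, A) = 4*(A - 1*15) = 4*(A - 15) = 4*(-15 + A) = -60 + 4*A)
(n - 1377) - s(26, k(-2)) = (-737 - 1377) - (-60 + 4*(-2)) = -2114 - (-60 - 8) = -2114 - 1*(-68) = -2114 + 68 = -2046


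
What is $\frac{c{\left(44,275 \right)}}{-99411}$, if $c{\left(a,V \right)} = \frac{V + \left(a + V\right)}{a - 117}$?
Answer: $\frac{198}{2419001} \approx 8.1852 \cdot 10^{-5}$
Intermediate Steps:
$c{\left(a,V \right)} = \frac{a + 2 V}{-117 + a}$ ($c{\left(a,V \right)} = \frac{V + \left(V + a\right)}{-117 + a} = \frac{a + 2 V}{-117 + a}$)
$\frac{c{\left(44,275 \right)}}{-99411} = \frac{\frac{1}{-117 + 44} \left(44 + 2 \cdot 275\right)}{-99411} = \frac{44 + 550}{-73} \left(- \frac{1}{99411}\right) = \left(- \frac{1}{73}\right) 594 \left(- \frac{1}{99411}\right) = \left(- \frac{594}{73}\right) \left(- \frac{1}{99411}\right) = \frac{198}{2419001}$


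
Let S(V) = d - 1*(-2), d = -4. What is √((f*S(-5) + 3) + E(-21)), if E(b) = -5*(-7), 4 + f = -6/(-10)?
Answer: 4*√70/5 ≈ 6.6933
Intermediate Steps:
f = -17/5 (f = -4 - 6/(-10) = -4 - 6*(-⅒) = -4 + ⅗ = -17/5 ≈ -3.4000)
S(V) = -2 (S(V) = -4 - 1*(-2) = -4 + 2 = -2)
E(b) = 35
√((f*S(-5) + 3) + E(-21)) = √((-17/5*(-2) + 3) + 35) = √((34/5 + 3) + 35) = √(49/5 + 35) = √(224/5) = 4*√70/5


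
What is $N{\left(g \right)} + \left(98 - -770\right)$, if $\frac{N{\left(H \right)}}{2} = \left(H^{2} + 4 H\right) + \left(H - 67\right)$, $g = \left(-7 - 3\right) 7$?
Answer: $9834$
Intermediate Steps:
$g = -70$ ($g = \left(-10\right) 7 = -70$)
$N{\left(H \right)} = -134 + 2 H^{2} + 10 H$ ($N{\left(H \right)} = 2 \left(\left(H^{2} + 4 H\right) + \left(H - 67\right)\right) = 2 \left(\left(H^{2} + 4 H\right) + \left(-67 + H\right)\right) = 2 \left(-67 + H^{2} + 5 H\right) = -134 + 2 H^{2} + 10 H$)
$N{\left(g \right)} + \left(98 - -770\right) = \left(-134 + 2 \left(-70\right)^{2} + 10 \left(-70\right)\right) + \left(98 - -770\right) = \left(-134 + 2 \cdot 4900 - 700\right) + \left(98 + 770\right) = \left(-134 + 9800 - 700\right) + 868 = 8966 + 868 = 9834$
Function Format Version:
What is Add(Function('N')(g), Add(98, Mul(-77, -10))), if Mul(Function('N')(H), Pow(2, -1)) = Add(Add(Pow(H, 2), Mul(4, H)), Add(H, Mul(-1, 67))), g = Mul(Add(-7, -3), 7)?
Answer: 9834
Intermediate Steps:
g = -70 (g = Mul(-10, 7) = -70)
Function('N')(H) = Add(-134, Mul(2, Pow(H, 2)), Mul(10, H)) (Function('N')(H) = Mul(2, Add(Add(Pow(H, 2), Mul(4, H)), Add(H, Mul(-1, 67)))) = Mul(2, Add(Add(Pow(H, 2), Mul(4, H)), Add(H, -67))) = Mul(2, Add(Add(Pow(H, 2), Mul(4, H)), Add(-67, H))) = Mul(2, Add(-67, Pow(H, 2), Mul(5, H))) = Add(-134, Mul(2, Pow(H, 2)), Mul(10, H)))
Add(Function('N')(g), Add(98, Mul(-77, -10))) = Add(Add(-134, Mul(2, Pow(-70, 2)), Mul(10, -70)), Add(98, Mul(-77, -10))) = Add(Add(-134, Mul(2, 4900), -700), Add(98, 770)) = Add(Add(-134, 9800, -700), 868) = Add(8966, 868) = 9834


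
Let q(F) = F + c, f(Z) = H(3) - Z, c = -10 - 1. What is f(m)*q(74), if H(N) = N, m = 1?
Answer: 126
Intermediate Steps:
c = -11
f(Z) = 3 - Z
q(F) = -11 + F (q(F) = F - 11 = -11 + F)
f(m)*q(74) = (3 - 1*1)*(-11 + 74) = (3 - 1)*63 = 2*63 = 126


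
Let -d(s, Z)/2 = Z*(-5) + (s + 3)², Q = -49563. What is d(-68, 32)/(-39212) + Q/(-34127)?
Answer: 1110458433/669093962 ≈ 1.6596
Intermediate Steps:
d(s, Z) = -2*(3 + s)² + 10*Z (d(s, Z) = -2*(Z*(-5) + (s + 3)²) = -2*(-5*Z + (3 + s)²) = -2*((3 + s)² - 5*Z) = -2*(3 + s)² + 10*Z)
d(-68, 32)/(-39212) + Q/(-34127) = (-2*(3 - 68)² + 10*32)/(-39212) - 49563/(-34127) = (-2*(-65)² + 320)*(-1/39212) - 49563*(-1/34127) = (-2*4225 + 320)*(-1/39212) + 49563/34127 = (-8450 + 320)*(-1/39212) + 49563/34127 = -8130*(-1/39212) + 49563/34127 = 4065/19606 + 49563/34127 = 1110458433/669093962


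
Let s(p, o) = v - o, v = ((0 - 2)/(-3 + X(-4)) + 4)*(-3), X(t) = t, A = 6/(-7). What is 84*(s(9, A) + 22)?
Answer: 840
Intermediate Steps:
A = -6/7 (A = 6*(-⅐) = -6/7 ≈ -0.85714)
v = -90/7 (v = ((0 - 2)/(-3 - 4) + 4)*(-3) = (-2/(-7) + 4)*(-3) = (-2*(-⅐) + 4)*(-3) = (2/7 + 4)*(-3) = (30/7)*(-3) = -90/7 ≈ -12.857)
s(p, o) = -90/7 - o
84*(s(9, A) + 22) = 84*((-90/7 - 1*(-6/7)) + 22) = 84*((-90/7 + 6/7) + 22) = 84*(-12 + 22) = 84*10 = 840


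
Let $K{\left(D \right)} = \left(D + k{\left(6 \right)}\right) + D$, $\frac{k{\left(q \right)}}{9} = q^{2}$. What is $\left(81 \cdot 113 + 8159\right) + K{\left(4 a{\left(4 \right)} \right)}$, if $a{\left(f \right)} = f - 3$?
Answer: $17644$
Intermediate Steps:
$a{\left(f \right)} = -3 + f$ ($a{\left(f \right)} = f - 3 = -3 + f$)
$k{\left(q \right)} = 9 q^{2}$
$K{\left(D \right)} = 324 + 2 D$ ($K{\left(D \right)} = \left(D + 9 \cdot 6^{2}\right) + D = \left(D + 9 \cdot 36\right) + D = \left(D + 324\right) + D = \left(324 + D\right) + D = 324 + 2 D$)
$\left(81 \cdot 113 + 8159\right) + K{\left(4 a{\left(4 \right)} \right)} = \left(81 \cdot 113 + 8159\right) + \left(324 + 2 \cdot 4 \left(-3 + 4\right)\right) = \left(9153 + 8159\right) + \left(324 + 2 \cdot 4 \cdot 1\right) = 17312 + \left(324 + 2 \cdot 4\right) = 17312 + \left(324 + 8\right) = 17312 + 332 = 17644$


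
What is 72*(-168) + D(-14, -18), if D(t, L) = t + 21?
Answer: -12089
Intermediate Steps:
D(t, L) = 21 + t
72*(-168) + D(-14, -18) = 72*(-168) + (21 - 14) = -12096 + 7 = -12089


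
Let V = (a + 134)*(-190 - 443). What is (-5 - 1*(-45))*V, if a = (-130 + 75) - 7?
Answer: -1823040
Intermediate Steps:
a = -62 (a = -55 - 7 = -62)
V = -45576 (V = (-62 + 134)*(-190 - 443) = 72*(-633) = -45576)
(-5 - 1*(-45))*V = (-5 - 1*(-45))*(-45576) = (-5 + 45)*(-45576) = 40*(-45576) = -1823040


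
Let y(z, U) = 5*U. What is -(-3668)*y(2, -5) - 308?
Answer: -92008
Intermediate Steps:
-(-3668)*y(2, -5) - 308 = -(-3668)*5*(-5) - 308 = -(-3668)*(-25) - 308 = -262*350 - 308 = -91700 - 308 = -92008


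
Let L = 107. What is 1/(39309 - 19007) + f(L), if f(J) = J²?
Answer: 232437599/20302 ≈ 11449.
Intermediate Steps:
1/(39309 - 19007) + f(L) = 1/(39309 - 19007) + 107² = 1/20302 + 11449 = 232437599/20302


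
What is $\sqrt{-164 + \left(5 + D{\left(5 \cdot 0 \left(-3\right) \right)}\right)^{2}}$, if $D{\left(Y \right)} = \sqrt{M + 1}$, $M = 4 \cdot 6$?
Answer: $8 i \approx 8.0 i$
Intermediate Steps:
$M = 24$
$D{\left(Y \right)} = 5$ ($D{\left(Y \right)} = \sqrt{24 + 1} = \sqrt{25} = 5$)
$\sqrt{-164 + \left(5 + D{\left(5 \cdot 0 \left(-3\right) \right)}\right)^{2}} = \sqrt{-164 + \left(5 + 5\right)^{2}} = \sqrt{-164 + 10^{2}} = \sqrt{-164 + 100} = \sqrt{-64} = 8 i$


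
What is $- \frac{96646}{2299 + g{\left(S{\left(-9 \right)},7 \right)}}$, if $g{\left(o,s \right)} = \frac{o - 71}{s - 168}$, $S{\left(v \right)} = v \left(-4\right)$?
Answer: $- \frac{1111429}{26441} \approx -42.034$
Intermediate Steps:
$S{\left(v \right)} = - 4 v$
$g{\left(o,s \right)} = \frac{-71 + o}{-168 + s}$
$- \frac{96646}{2299 + g{\left(S{\left(-9 \right)},7 \right)}} = - \frac{96646}{2299 + \frac{-71 - -36}{-168 + 7}} = - \frac{96646}{2299 + \frac{-71 + 36}{-161}} = - \frac{96646}{2299 - - \frac{5}{23}} = - \frac{96646}{2299 + \frac{5}{23}} = - \frac{96646}{\frac{52882}{23}} = \left(-96646\right) \frac{23}{52882} = - \frac{1111429}{26441}$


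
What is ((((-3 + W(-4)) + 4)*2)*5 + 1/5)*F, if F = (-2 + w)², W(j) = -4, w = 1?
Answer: -149/5 ≈ -29.800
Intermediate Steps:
F = 1 (F = (-2 + 1)² = (-1)² = 1)
((((-3 + W(-4)) + 4)*2)*5 + 1/5)*F = ((((-3 - 4) + 4)*2)*5 + 1/5)*1 = (((-7 + 4)*2)*5 + ⅕)*1 = (-3*2*5 + ⅕)*1 = (-6*5 + ⅕)*1 = (-30 + ⅕)*1 = -149/5*1 = -149/5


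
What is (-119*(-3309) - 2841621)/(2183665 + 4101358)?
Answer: -2447850/6285023 ≈ -0.38947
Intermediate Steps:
(-119*(-3309) - 2841621)/(2183665 + 4101358) = (393771 - 2841621)/6285023 = -2447850*1/6285023 = -2447850/6285023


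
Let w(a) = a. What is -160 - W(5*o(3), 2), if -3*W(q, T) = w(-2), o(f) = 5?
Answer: -482/3 ≈ -160.67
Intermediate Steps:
W(q, T) = ⅔ (W(q, T) = -⅓*(-2) = ⅔)
-160 - W(5*o(3), 2) = -160 - 1*⅔ = -160 - ⅔ = -482/3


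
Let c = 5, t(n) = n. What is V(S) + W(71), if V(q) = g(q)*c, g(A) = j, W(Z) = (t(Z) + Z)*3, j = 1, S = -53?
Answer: 431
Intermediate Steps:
W(Z) = 6*Z (W(Z) = (Z + Z)*3 = (2*Z)*3 = 6*Z)
g(A) = 1
V(q) = 5 (V(q) = 1*5 = 5)
V(S) + W(71) = 5 + 6*71 = 5 + 426 = 431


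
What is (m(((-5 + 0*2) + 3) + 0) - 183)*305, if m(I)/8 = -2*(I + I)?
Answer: -36295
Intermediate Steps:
m(I) = -32*I (m(I) = 8*(-2*(I + I)) = 8*(-4*I) = -32*I)
(m(((-5 + 0*2) + 3) + 0) - 183)*305 = (-32*(((-5 + 0*2) + 3) + 0) - 183)*305 = (-32*(((-5 + 0) + 3) + 0) - 183)*305 = (-32*((-5 + 3) + 0) - 183)*305 = (-32*(-2 + 0) - 183)*305 = (-32*(-2) - 183)*305 = (64 - 183)*305 = -119*305 = -36295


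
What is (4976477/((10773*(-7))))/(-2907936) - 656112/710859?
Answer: -47958500073207403/51961509074952288 ≈ -0.92296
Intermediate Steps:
(4976477/((10773*(-7))))/(-2907936) - 656112/710859 = (4976477/(-75411))*(-1/2907936) - 656112*1/710859 = (4976477*(-1/75411))*(-1/2907936) - 218704/236953 = -4976477/75411*(-1/2907936) - 218704/236953 = 4976477/219290361696 - 218704/236953 = -47958500073207403/51961509074952288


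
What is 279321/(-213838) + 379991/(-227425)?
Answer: -144781093883/48632107150 ≈ -2.9771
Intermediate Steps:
279321/(-213838) + 379991/(-227425) = 279321*(-1/213838) + 379991*(-1/227425) = -279321/213838 - 379991/227425 = -144781093883/48632107150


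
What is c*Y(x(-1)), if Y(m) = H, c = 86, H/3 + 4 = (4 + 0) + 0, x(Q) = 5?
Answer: 0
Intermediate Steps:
H = 0 (H = -12 + 3*((4 + 0) + 0) = -12 + 3*(4 + 0) = -12 + 3*4 = -12 + 12 = 0)
Y(m) = 0
c*Y(x(-1)) = 86*0 = 0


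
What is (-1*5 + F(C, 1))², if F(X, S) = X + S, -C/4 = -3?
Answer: 64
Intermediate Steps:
C = 12 (C = -4*(-3) = 12)
F(X, S) = S + X
(-1*5 + F(C, 1))² = (-1*5 + (1 + 12))² = (-5 + 13)² = 8² = 64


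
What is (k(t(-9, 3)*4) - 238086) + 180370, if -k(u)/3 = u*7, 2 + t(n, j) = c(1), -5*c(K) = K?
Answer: -287656/5 ≈ -57531.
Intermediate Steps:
c(K) = -K/5
t(n, j) = -11/5 (t(n, j) = -2 - 1/5*1 = -2 - 1/5 = -11/5)
k(u) = -21*u (k(u) = -3*u*7 = -21*u)
(k(t(-9, 3)*4) - 238086) + 180370 = (-(-231)*4/5 - 238086) + 180370 = (-21*(-44/5) - 238086) + 180370 = (924/5 - 238086) + 180370 = -1189506/5 + 180370 = -287656/5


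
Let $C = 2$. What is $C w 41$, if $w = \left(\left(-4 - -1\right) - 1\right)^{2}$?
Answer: $1312$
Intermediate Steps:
$w = 16$ ($w = \left(\left(-4 + 1\right) - 1\right)^{2} = \left(-3 - 1\right)^{2} = \left(-4\right)^{2} = 16$)
$C w 41 = 2 \cdot 16 \cdot 41 = 32 \cdot 41 = 1312$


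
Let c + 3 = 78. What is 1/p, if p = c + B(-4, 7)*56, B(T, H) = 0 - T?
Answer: 1/299 ≈ 0.0033445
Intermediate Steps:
c = 75 (c = -3 + 78 = 75)
B(T, H) = -T
p = 299 (p = 75 - 1*(-4)*56 = 75 + 4*56 = 75 + 224 = 299)
1/p = 1/299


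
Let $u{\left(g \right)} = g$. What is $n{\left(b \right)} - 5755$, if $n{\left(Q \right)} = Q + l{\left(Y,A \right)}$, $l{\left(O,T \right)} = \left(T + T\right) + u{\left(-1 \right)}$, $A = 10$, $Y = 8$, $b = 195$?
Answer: $-5541$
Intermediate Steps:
$l{\left(O,T \right)} = -1 + 2 T$ ($l{\left(O,T \right)} = \left(T + T\right) - 1 = 2 T - 1 = -1 + 2 T$)
$n{\left(Q \right)} = 19 + Q$ ($n{\left(Q \right)} = Q + \left(-1 + 2 \cdot 10\right) = Q + \left(-1 + 20\right) = Q + 19 = 19 + Q$)
$n{\left(b \right)} - 5755 = \left(19 + 195\right) - 5755 = 214 - 5755 = -5541$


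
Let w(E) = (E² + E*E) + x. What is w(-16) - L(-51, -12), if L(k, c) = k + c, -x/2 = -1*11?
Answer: 597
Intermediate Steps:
x = 22 (x = -(-2)*11 = -2*(-11) = 22)
w(E) = 22 + 2*E² (w(E) = (E² + E*E) + 22 = (E² + E²) + 22 = 2*E² + 22 = 22 + 2*E²)
L(k, c) = c + k
w(-16) - L(-51, -12) = (22 + 2*(-16)²) - (-12 - 51) = (22 + 2*256) - 1*(-63) = (22 + 512) + 63 = 534 + 63 = 597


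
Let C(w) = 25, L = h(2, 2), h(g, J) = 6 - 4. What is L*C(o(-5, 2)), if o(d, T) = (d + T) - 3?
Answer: 50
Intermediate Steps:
o(d, T) = -3 + T + d (o(d, T) = (T + d) - 3 = -3 + T + d)
h(g, J) = 2
L = 2
L*C(o(-5, 2)) = 2*25 = 50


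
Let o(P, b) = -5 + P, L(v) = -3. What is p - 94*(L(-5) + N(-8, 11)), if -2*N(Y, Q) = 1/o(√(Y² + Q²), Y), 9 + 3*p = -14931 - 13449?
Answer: -293745/32 + 47*√185/160 ≈ -9175.5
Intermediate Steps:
p = -9463 (p = -3 + (-14931 - 13449)/3 = -3 + (⅓)*(-28380) = -3 - 9460 = -9463)
N(Y, Q) = -1/(2*(-5 + √(Q² + Y²))) (N(Y, Q) = -1/(2*(-5 + √(Y² + Q²))) = -1/(2*(-5 + √(Q² + Y²))))
p - 94*(L(-5) + N(-8, 11)) = -9463 - 94*(-3 - 1/(-10 + 2*√(11² + (-8)²))) = -9463 - 94*(-3 - 1/(-10 + 2*√(121 + 64))) = -9463 - 94*(-3 - 1/(-10 + 2*√185)) = -9463 + (282 + 94/(-10 + 2*√185)) = -9181 + 94/(-10 + 2*√185)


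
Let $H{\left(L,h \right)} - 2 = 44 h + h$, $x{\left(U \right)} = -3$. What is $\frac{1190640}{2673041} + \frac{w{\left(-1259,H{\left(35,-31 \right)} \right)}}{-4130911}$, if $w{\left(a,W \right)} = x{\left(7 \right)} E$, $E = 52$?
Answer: $\frac{4918844867436}{11042094470351} \approx 0.44546$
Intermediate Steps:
$H{\left(L,h \right)} = 2 + 45 h$ ($H{\left(L,h \right)} = 2 + \left(44 h + h\right) = 2 + 45 h$)
$w{\left(a,W \right)} = -156$ ($w{\left(a,W \right)} = \left(-3\right) 52 = -156$)
$\frac{1190640}{2673041} + \frac{w{\left(-1259,H{\left(35,-31 \right)} \right)}}{-4130911} = \frac{1190640}{2673041} - \frac{156}{-4130911} = 1190640 \cdot \frac{1}{2673041} - - \frac{156}{4130911} = \frac{1190640}{2673041} + \frac{156}{4130911} = \frac{4918844867436}{11042094470351}$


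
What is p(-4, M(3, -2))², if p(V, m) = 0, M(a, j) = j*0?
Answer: 0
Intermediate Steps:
M(a, j) = 0
p(-4, M(3, -2))² = 0² = 0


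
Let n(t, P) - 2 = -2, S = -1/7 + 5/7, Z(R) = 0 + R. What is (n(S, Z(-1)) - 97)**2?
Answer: 9409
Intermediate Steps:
Z(R) = R
S = 4/7 (S = -1*1/7 + 5*(1/7) = -1/7 + 5/7 = 4/7 ≈ 0.57143)
n(t, P) = 0 (n(t, P) = 2 - 2 = 0)
(n(S, Z(-1)) - 97)**2 = (0 - 97)**2 = (-97)**2 = 9409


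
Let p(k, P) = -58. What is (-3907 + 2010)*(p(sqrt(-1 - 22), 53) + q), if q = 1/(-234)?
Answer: 25747981/234 ≈ 1.1003e+5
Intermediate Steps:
q = -1/234 ≈ -0.0042735
(-3907 + 2010)*(p(sqrt(-1 - 22), 53) + q) = (-3907 + 2010)*(-58 - 1/234) = -1897*(-13573/234) = 25747981/234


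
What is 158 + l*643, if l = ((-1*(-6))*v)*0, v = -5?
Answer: 158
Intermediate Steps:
l = 0 (l = (-1*(-6)*(-5))*0 = (6*(-5))*0 = -30*0 = 0)
158 + l*643 = 158 + 0*643 = 158 + 0 = 158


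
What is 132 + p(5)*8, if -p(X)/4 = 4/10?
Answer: 596/5 ≈ 119.20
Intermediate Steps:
p(X) = -8/5 (p(X) = -16/10 = -4*⅖ = -8/5)
132 + p(5)*8 = 132 - 8/5*8 = 132 - 64/5 = 596/5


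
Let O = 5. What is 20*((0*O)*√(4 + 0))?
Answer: 0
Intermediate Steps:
20*((0*O)*√(4 + 0)) = 20*((0*5)*√(4 + 0)) = 20*(0*√4) = 20*(0*2) = 20*0 = 0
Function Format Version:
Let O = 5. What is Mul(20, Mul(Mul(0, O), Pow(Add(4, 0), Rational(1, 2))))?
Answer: 0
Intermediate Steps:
Mul(20, Mul(Mul(0, O), Pow(Add(4, 0), Rational(1, 2)))) = Mul(20, Mul(Mul(0, 5), Pow(Add(4, 0), Rational(1, 2)))) = Mul(20, Mul(0, Pow(4, Rational(1, 2)))) = Mul(20, Mul(0, 2)) = Mul(20, 0) = 0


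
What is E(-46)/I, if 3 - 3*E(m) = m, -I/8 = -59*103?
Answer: 49/145848 ≈ 0.00033597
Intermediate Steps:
I = 48616 (I = -(-472)*103 = -8*(-6077) = 48616)
E(m) = 1 - m/3
E(-46)/I = (1 - ⅓*(-46))/48616 = (1 + 46/3)*(1/48616) = (49/3)*(1/48616) = 49/145848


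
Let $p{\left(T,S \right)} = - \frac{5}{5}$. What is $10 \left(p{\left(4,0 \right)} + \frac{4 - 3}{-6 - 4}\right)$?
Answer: $-11$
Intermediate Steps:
$p{\left(T,S \right)} = -1$ ($p{\left(T,S \right)} = \left(-5\right) \frac{1}{5} = -1$)
$10 \left(p{\left(4,0 \right)} + \frac{4 - 3}{-6 - 4}\right) = 10 \left(-1 + \frac{4 - 3}{-6 - 4}\right) = 10 \left(-1 + 1 \frac{1}{-10}\right) = 10 \left(-1 + 1 \left(- \frac{1}{10}\right)\right) = 10 \left(-1 - \frac{1}{10}\right) = 10 \left(- \frac{11}{10}\right) = -11$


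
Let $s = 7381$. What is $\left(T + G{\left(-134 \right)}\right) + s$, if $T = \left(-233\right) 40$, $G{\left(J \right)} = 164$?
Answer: $-1775$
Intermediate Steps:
$T = -9320$
$\left(T + G{\left(-134 \right)}\right) + s = \left(-9320 + 164\right) + 7381 = -9156 + 7381 = -1775$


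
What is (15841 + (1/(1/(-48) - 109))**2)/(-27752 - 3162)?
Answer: -433794524353/846557910146 ≈ -0.51242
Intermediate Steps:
(15841 + (1/(1/(-48) - 109))**2)/(-27752 - 3162) = (15841 + (1/(-1/48 - 109))**2)/(-30914) = (15841 + (1/(-5233/48))**2)*(-1/30914) = (15841 + (-48/5233)**2)*(-1/30914) = (15841 + 2304/27384289)*(-1/30914) = (433794524353/27384289)*(-1/30914) = -433794524353/846557910146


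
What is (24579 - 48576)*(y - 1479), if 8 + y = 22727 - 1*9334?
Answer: -285708282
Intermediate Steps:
y = 13385 (y = -8 + (22727 - 1*9334) = -8 + (22727 - 9334) = -8 + 13393 = 13385)
(24579 - 48576)*(y - 1479) = (24579 - 48576)*(13385 - 1479) = -23997*11906 = -285708282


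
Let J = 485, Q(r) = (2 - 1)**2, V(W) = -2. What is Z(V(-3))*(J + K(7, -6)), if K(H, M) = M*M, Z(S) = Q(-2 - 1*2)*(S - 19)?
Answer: -10941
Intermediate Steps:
Q(r) = 1 (Q(r) = 1**2 = 1)
Z(S) = -19 + S (Z(S) = 1*(S - 19) = 1*(-19 + S) = -19 + S)
K(H, M) = M**2
Z(V(-3))*(J + K(7, -6)) = (-19 - 2)*(485 + (-6)**2) = -21*(485 + 36) = -21*521 = -10941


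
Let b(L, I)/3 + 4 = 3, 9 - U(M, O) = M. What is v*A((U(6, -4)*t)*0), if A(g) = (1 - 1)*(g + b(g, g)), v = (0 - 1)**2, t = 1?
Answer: 0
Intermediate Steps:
U(M, O) = 9 - M
b(L, I) = -3 (b(L, I) = -12 + 3*3 = -12 + 9 = -3)
v = 1 (v = (-1)**2 = 1)
A(g) = 0 (A(g) = (1 - 1)*(g - 3) = 0*(-3 + g) = 0)
v*A((U(6, -4)*t)*0) = 1*0 = 0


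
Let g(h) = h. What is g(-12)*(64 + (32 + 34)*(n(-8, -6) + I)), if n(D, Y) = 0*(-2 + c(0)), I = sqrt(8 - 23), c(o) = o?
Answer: -768 - 792*I*sqrt(15) ≈ -768.0 - 3067.4*I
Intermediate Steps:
I = I*sqrt(15) (I = sqrt(-15) = I*sqrt(15) ≈ 3.873*I)
n(D, Y) = 0 (n(D, Y) = 0*(-2 + 0) = 0*(-2) = 0)
g(-12)*(64 + (32 + 34)*(n(-8, -6) + I)) = -12*(64 + (32 + 34)*(0 + I*sqrt(15))) = -12*(64 + 66*(I*sqrt(15))) = -12*(64 + 66*I*sqrt(15)) = -768 - 792*I*sqrt(15)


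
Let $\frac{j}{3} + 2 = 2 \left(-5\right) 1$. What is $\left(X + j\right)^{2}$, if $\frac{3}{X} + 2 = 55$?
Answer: $\frac{3629025}{2809} \approx 1291.9$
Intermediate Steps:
$j = -36$ ($j = -6 + 3 \cdot 2 \left(-5\right) 1 = -6 + 3 \left(\left(-10\right) 1\right) = -6 + 3 \left(-10\right) = -6 - 30 = -36$)
$X = \frac{3}{53}$ ($X = \frac{3}{-2 + 55} = \frac{3}{53} \approx 0.056604$)
$\left(X + j\right)^{2} = \left(\frac{3}{53} - 36\right)^{2} = \left(- \frac{1905}{53}\right)^{2} = \frac{3629025}{2809}$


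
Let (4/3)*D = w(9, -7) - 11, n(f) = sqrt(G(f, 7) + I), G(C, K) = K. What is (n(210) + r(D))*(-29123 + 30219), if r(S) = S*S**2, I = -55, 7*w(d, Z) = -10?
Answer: -2435802597/2744 + 4384*I*sqrt(3) ≈ -8.8768e+5 + 7593.3*I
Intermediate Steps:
w(d, Z) = -10/7 (w(d, Z) = (1/7)*(-10) = -10/7)
n(f) = 4*I*sqrt(3) (n(f) = sqrt(7 - 55) = sqrt(-48) = 4*I*sqrt(3))
D = -261/28 (D = 3*(-10/7 - 11)/4 = (3/4)*(-87/7) = -261/28 ≈ -9.3214)
r(S) = S**3
(n(210) + r(D))*(-29123 + 30219) = (4*I*sqrt(3) + (-261/28)**3)*(-29123 + 30219) = (4*I*sqrt(3) - 17779581/21952)*1096 = (-17779581/21952 + 4*I*sqrt(3))*1096 = -2435802597/2744 + 4384*I*sqrt(3)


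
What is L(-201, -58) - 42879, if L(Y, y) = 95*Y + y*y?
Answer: -58610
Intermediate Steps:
L(Y, y) = y**2 + 95*Y (L(Y, y) = 95*Y + y**2 = y**2 + 95*Y)
L(-201, -58) - 42879 = ((-58)**2 + 95*(-201)) - 42879 = (3364 - 19095) - 42879 = -15731 - 42879 = -58610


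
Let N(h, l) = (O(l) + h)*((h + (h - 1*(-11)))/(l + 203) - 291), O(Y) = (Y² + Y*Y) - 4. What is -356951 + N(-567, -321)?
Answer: -6868168083/118 ≈ -5.8205e+7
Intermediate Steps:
O(Y) = -4 + 2*Y² (O(Y) = (Y² + Y²) - 4 = 2*Y² - 4 = -4 + 2*Y²)
N(h, l) = (-291 + (11 + 2*h)/(203 + l))*(-4 + h + 2*l²) (N(h, l) = ((-4 + 2*l²) + h)*((h + (h - 1*(-11)))/(l + 203) - 291) = (-4 + h + 2*l²)*((h + (h + 11))/(203 + l) - 291) = (-4 + h + 2*l²)*((h + (11 + h))/(203 + l) - 291) = (-4 + h + 2*l²)*((11 + 2*h)/(203 + l) - 291) = (-4 + h + 2*l²)*(-291 + (11 + 2*h)/(203 + l)) = (-291 + (11 + 2*h)/(203 + l))*(-4 + h + 2*l²))
-356951 + N(-567, -321) = -356951 + (236248 - 118124*(-321)² - 59070*(-567) - 582*(-321)³ + 2*(-567)² + 1164*(-321) - 291*(-567)*(-321) + 4*(-567)*(-321)²)/(203 - 321) = -356951 + (236248 - 118124*103041 + 33492690 - 582*(-33076161) + 2*321489 - 373644 - 52964037 + 4*(-567)*103041)/(-118) = -356951 - (236248 - 12171615084 + 33492690 + 19250325702 + 642978 - 373644 - 52964037 - 233696988)/118 = -356951 - 1/118*6826047865 = -356951 - 6826047865/118 = -6868168083/118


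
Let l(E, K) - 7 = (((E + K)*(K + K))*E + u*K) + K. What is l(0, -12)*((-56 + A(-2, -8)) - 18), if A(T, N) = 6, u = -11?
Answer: -8636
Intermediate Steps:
l(E, K) = 7 - 10*K + 2*E*K*(E + K) (l(E, K) = 7 + ((((E + K)*(K + K))*E - 11*K) + K) = 7 + ((((E + K)*(2*K))*E - 11*K) + K) = 7 + (((2*K*(E + K))*E - 11*K) + K) = 7 + ((2*E*K*(E + K) - 11*K) + K) = 7 + ((-11*K + 2*E*K*(E + K)) + K) = 7 + (-10*K + 2*E*K*(E + K)) = 7 - 10*K + 2*E*K*(E + K))
l(0, -12)*((-56 + A(-2, -8)) - 18) = (7 - 10*(-12) + 2*0*(-12)² + 2*(-12)*0²)*((-56 + 6) - 18) = (7 + 120 + 2*0*144 + 2*(-12)*0)*(-50 - 18) = (7 + 120 + 0 + 0)*(-68) = 127*(-68) = -8636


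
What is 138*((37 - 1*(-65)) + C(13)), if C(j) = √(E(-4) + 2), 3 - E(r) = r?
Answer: 14490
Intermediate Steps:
E(r) = 3 - r
C(j) = 3 (C(j) = √((3 - 1*(-4)) + 2) = √((3 + 4) + 2) = √(7 + 2) = √9 = 3)
138*((37 - 1*(-65)) + C(13)) = 138*((37 - 1*(-65)) + 3) = 138*((37 + 65) + 3) = 138*(102 + 3) = 138*105 = 14490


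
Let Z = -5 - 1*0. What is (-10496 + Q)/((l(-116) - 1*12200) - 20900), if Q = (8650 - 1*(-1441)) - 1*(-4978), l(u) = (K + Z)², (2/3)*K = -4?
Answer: -4573/32979 ≈ -0.13866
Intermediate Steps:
K = -6 (K = (3/2)*(-4) = -6)
Z = -5 (Z = -5 + 0 = -5)
l(u) = 121 (l(u) = (-6 - 5)² = (-11)² = 121)
Q = 15069 (Q = (8650 + 1441) + 4978 = 10091 + 4978 = 15069)
(-10496 + Q)/((l(-116) - 1*12200) - 20900) = (-10496 + 15069)/((121 - 1*12200) - 20900) = 4573/((121 - 12200) - 20900) = 4573/(-12079 - 20900) = 4573/(-32979) = 4573*(-1/32979) = -4573/32979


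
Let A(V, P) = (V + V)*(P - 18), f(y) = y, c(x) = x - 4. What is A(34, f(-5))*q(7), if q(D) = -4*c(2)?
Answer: -12512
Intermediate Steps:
c(x) = -4 + x
A(V, P) = 2*V*(-18 + P) (A(V, P) = (2*V)*(-18 + P) = 2*V*(-18 + P))
q(D) = 8 (q(D) = -4*(-4 + 2) = -4*(-2) = 8)
A(34, f(-5))*q(7) = (2*34*(-18 - 5))*8 = (2*34*(-23))*8 = -1564*8 = -12512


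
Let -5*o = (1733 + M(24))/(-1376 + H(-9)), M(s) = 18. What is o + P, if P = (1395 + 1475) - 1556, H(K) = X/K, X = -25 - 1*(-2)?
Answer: 81227529/61805 ≈ 1314.3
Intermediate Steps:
X = -23 (X = -25 + 2 = -23)
H(K) = -23/K
P = 1314 (P = 2870 - 1556 = 1314)
o = 15759/61805 (o = -(1733 + 18)/(5*(-1376 - 23/(-9))) = -1751/(5*(-1376 - 23*(-⅑))) = -1751/(5*(-1376 + 23/9)) = -1751/(5*(-12361/9)) = -1751*(-9)/(5*12361) = -⅕*(-15759/12361) = 15759/61805 ≈ 0.25498)
o + P = 15759/61805 + 1314 = 81227529/61805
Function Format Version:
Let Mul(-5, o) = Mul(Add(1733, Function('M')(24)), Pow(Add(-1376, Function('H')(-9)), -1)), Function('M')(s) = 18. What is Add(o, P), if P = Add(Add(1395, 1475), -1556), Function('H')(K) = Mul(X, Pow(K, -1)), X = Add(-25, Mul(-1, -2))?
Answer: Rational(81227529, 61805) ≈ 1314.3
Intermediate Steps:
X = -23 (X = Add(-25, 2) = -23)
Function('H')(K) = Mul(-23, Pow(K, -1))
P = 1314 (P = Add(2870, -1556) = 1314)
o = Rational(15759, 61805) (o = Mul(Rational(-1, 5), Mul(Add(1733, 18), Pow(Add(-1376, Mul(-23, Pow(-9, -1))), -1))) = Mul(Rational(-1, 5), Mul(1751, Pow(Add(-1376, Mul(-23, Rational(-1, 9))), -1))) = Mul(Rational(-1, 5), Mul(1751, Pow(Add(-1376, Rational(23, 9)), -1))) = Mul(Rational(-1, 5), Mul(1751, Pow(Rational(-12361, 9), -1))) = Mul(Rational(-1, 5), Mul(1751, Rational(-9, 12361))) = Mul(Rational(-1, 5), Rational(-15759, 12361)) = Rational(15759, 61805) ≈ 0.25498)
Add(o, P) = Add(Rational(15759, 61805), 1314) = Rational(81227529, 61805)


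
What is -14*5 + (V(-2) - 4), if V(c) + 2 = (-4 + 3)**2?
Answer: -75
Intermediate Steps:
V(c) = -1 (V(c) = -2 + (-4 + 3)**2 = -2 + (-1)**2 = -2 + 1 = -1)
-14*5 + (V(-2) - 4) = -14*5 + (-1 - 4) = -70 - 5 = -75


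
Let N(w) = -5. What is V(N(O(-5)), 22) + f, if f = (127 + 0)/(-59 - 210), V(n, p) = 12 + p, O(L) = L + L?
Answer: 9019/269 ≈ 33.528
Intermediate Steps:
O(L) = 2*L
f = -127/269 (f = 127/(-269) = 127*(-1/269) = -127/269 ≈ -0.47212)
V(N(O(-5)), 22) + f = (12 + 22) - 127/269 = 34 - 127/269 = 9019/269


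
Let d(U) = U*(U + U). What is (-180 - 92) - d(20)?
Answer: -1072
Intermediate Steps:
d(U) = 2*U² (d(U) = U*(2*U) = 2*U²)
(-180 - 92) - d(20) = (-180 - 92) - 2*20² = -272 - 2*400 = -272 - 1*800 = -272 - 800 = -1072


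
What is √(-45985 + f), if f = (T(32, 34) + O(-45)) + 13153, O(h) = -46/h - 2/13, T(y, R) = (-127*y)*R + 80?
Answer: 2*I*√1624876045/195 ≈ 413.43*I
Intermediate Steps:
T(y, R) = 80 - 127*R*y (T(y, R) = -127*R*y + 80 = 80 - 127*R*y)
O(h) = -2/13 - 46/h (O(h) = -46/h - 2*1/13 = -46/h - 2/13 = -2/13 - 46/h)
f = -73091147/585 (f = ((80 - 127*34*32) + (-2/13 - 46/(-45))) + 13153 = ((80 - 138176) + (-2/13 - 46*(-1/45))) + 13153 = (-138096 + (-2/13 + 46/45)) + 13153 = (-138096 + 508/585) + 13153 = -80785652/585 + 13153 = -73091147/585 ≈ -1.2494e+5)
√(-45985 + f) = √(-45985 - 73091147/585) = √(-99992372/585) = 2*I*√1624876045/195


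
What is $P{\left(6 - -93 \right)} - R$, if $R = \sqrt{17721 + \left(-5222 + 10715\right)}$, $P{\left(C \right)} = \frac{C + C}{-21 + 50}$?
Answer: $\frac{198}{29} - \sqrt{23214} \approx -145.53$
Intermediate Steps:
$P{\left(C \right)} = \frac{2 C}{29}$
$R = \sqrt{23214}$ ($R = \sqrt{17721 + 5493} = \sqrt{23214} \approx 152.36$)
$P{\left(6 - -93 \right)} - R = \frac{2 \left(6 - -93\right)}{29} - \sqrt{23214} = \frac{2 \left(6 + 93\right)}{29} - \sqrt{23214} = \frac{2}{29} \cdot 99 - \sqrt{23214} = \frac{198}{29} - \sqrt{23214}$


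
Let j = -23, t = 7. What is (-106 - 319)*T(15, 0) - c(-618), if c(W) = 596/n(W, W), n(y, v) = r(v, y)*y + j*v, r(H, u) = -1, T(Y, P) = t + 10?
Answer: -26790449/3708 ≈ -7225.0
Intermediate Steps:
T(Y, P) = 17 (T(Y, P) = 7 + 10 = 17)
n(y, v) = -y - 23*v
c(W) = -149/(6*W) (c(W) = 596/(-W - 23*W) = 596/((-24*W)) = 596*(-1/(24*W)) = -149/(6*W))
(-106 - 319)*T(15, 0) - c(-618) = (-106 - 319)*17 - (-149)/(6*(-618)) = -425*17 - (-149)*(-1)/(6*618) = -7225 - 1*149/3708 = -7225 - 149/3708 = -26790449/3708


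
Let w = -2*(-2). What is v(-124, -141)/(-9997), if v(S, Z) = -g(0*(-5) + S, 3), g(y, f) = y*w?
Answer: -496/9997 ≈ -0.049615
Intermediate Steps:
w = 4
g(y, f) = 4*y (g(y, f) = y*4 = 4*y)
v(S, Z) = -4*S (v(S, Z) = -4*(0*(-5) + S) = -4*(0 + S) = -4*S)
v(-124, -141)/(-9997) = -4*(-124)/(-9997) = 496*(-1/9997) = -496/9997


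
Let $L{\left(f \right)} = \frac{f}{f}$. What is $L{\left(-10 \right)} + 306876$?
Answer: $306877$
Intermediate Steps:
$L{\left(f \right)} = 1$
$L{\left(-10 \right)} + 306876 = 1 + 306876 = 306877$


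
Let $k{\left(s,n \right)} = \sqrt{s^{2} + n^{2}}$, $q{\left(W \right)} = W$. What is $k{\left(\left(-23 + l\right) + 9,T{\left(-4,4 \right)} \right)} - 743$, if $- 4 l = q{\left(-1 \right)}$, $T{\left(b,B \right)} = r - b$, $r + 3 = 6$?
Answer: $-743 + \frac{\sqrt{3809}}{4} \approx -727.57$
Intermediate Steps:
$r = 3$ ($r = -3 + 6 = 3$)
$T{\left(b,B \right)} = 3 - b$
$l = \frac{1}{4}$ ($l = \left(- \frac{1}{4}\right) \left(-1\right) = \frac{1}{4} \approx 0.25$)
$k{\left(s,n \right)} = \sqrt{n^{2} + s^{2}}$
$k{\left(\left(-23 + l\right) + 9,T{\left(-4,4 \right)} \right)} - 743 = \sqrt{\left(3 - -4\right)^{2} + \left(\left(-23 + \frac{1}{4}\right) + 9\right)^{2}} - 743 = \sqrt{\left(3 + 4\right)^{2} + \left(- \frac{91}{4} + 9\right)^{2}} - 743 = \sqrt{7^{2} + \left(- \frac{55}{4}\right)^{2}} - 743 = \sqrt{49 + \frac{3025}{16}} - 743 = \sqrt{\frac{3809}{16}} - 743 = \frac{\sqrt{3809}}{4} - 743 = -743 + \frac{\sqrt{3809}}{4}$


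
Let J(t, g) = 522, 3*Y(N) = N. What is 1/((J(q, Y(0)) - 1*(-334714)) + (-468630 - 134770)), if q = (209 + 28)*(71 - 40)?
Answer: -1/268164 ≈ -3.7291e-6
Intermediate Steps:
Y(N) = N/3
q = 7347 (q = 237*31 = 7347)
1/((J(q, Y(0)) - 1*(-334714)) + (-468630 - 134770)) = 1/((522 - 1*(-334714)) + (-468630 - 134770)) = 1/((522 + 334714) - 603400) = 1/(335236 - 603400) = 1/(-268164) = -1/268164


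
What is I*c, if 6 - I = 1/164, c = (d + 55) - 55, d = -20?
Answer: -4915/41 ≈ -119.88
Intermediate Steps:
c = -20 (c = (-20 + 55) - 55 = 35 - 55 = -20)
I = 983/164 (I = 6 - 1/164 = 983/164 ≈ 5.9939)
I*c = (983/164)*(-20) = -4915/41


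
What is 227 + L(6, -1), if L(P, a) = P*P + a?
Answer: 262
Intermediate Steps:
L(P, a) = a + P² (L(P, a) = P² + a = a + P²)
227 + L(6, -1) = 227 + (-1 + 6²) = 227 + (-1 + 36) = 227 + 35 = 262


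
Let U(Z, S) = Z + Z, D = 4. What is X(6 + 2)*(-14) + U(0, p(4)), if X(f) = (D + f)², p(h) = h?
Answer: -2016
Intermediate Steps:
X(f) = (4 + f)²
U(Z, S) = 2*Z
X(6 + 2)*(-14) + U(0, p(4)) = (4 + (6 + 2))²*(-14) + 2*0 = (4 + 8)²*(-14) + 0 = 12²*(-14) + 0 = 144*(-14) + 0 = -2016 + 0 = -2016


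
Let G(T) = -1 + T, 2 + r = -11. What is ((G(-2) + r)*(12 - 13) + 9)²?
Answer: 625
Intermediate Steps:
r = -13 (r = -2 - 11 = -13)
((G(-2) + r)*(12 - 13) + 9)² = (((-1 - 2) - 13)*(12 - 13) + 9)² = ((-3 - 13)*(-1) + 9)² = (-16*(-1) + 9)² = (16 + 9)² = 25² = 625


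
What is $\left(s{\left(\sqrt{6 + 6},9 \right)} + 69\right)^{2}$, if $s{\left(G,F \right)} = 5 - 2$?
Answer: $5184$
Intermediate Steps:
$s{\left(G,F \right)} = 3$ ($s{\left(G,F \right)} = 5 - 2 = 3$)
$\left(s{\left(\sqrt{6 + 6},9 \right)} + 69\right)^{2} = \left(3 + 69\right)^{2} = 72^{2} = 5184$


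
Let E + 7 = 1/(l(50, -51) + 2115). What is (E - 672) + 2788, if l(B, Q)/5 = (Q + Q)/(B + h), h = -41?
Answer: 13023078/6175 ≈ 2109.0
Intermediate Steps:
l(B, Q) = 10*Q/(-41 + B) (l(B, Q) = 5*((Q + Q)/(B - 41)) = 5*((2*Q)/(-41 + B)) = 5*(2*Q/(-41 + B)) = 10*Q/(-41 + B))
E = -43222/6175 (E = -7 + 1/(10*(-51)/(-41 + 50) + 2115) = -7 + 1/(10*(-51)/9 + 2115) = -7 + 1/(10*(-51)*(⅑) + 2115) = -7 + 1/(-170/3 + 2115) = -7 + 1/(6175/3) = -7 + 3/6175 = -43222/6175 ≈ -6.9995)
(E - 672) + 2788 = (-43222/6175 - 672) + 2788 = -4192822/6175 + 2788 = 13023078/6175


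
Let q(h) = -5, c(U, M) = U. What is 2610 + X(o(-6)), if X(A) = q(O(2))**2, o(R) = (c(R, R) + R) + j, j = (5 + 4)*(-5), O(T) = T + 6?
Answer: 2635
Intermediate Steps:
O(T) = 6 + T
j = -45 (j = 9*(-5) = -45)
o(R) = -45 + 2*R (o(R) = (R + R) - 45 = 2*R - 45 = -45 + 2*R)
X(A) = 25 (X(A) = (-5)**2 = 25)
2610 + X(o(-6)) = 2610 + 25 = 2635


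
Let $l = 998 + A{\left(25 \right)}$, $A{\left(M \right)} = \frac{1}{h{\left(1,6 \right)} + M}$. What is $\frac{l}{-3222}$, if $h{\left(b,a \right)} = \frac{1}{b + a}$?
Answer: $- \frac{175655}{567072} \approx -0.30976$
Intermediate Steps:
$h{\left(b,a \right)} = \frac{1}{a + b}$
$A{\left(M \right)} = \frac{1}{\frac{1}{7} + M}$ ($A{\left(M \right)} = \frac{1}{\frac{1}{6 + 1} + M} = \frac{1}{\frac{1}{7} + M}$)
$l = \frac{175655}{176}$ ($l = 998 + \frac{7}{1 + 7 \cdot 25} = 998 + \frac{7}{1 + 175} = 998 + \frac{7}{176} = \frac{175655}{176} \approx 998.04$)
$\frac{l}{-3222} = \frac{1}{-3222} \cdot \frac{175655}{176} = \left(- \frac{1}{3222}\right) \frac{175655}{176} = - \frac{175655}{567072}$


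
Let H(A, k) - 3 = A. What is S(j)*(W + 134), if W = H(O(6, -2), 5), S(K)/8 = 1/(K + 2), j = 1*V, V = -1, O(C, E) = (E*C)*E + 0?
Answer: 1288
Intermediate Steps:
O(C, E) = C*E² (O(C, E) = (C*E)*E + 0 = C*E² + 0 = C*E²)
H(A, k) = 3 + A
j = -1 (j = 1*(-1) = -1)
S(K) = 8/(2 + K) (S(K) = 8/(K + 2) = 8/(2 + K))
W = 27 (W = 3 + 6*(-2)² = 3 + 6*4 = 3 + 24 = 27)
S(j)*(W + 134) = (8/(2 - 1))*(27 + 134) = (8/1)*161 = (8*1)*161 = 8*161 = 1288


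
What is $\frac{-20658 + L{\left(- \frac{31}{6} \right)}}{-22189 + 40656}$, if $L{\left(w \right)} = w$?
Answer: $- \frac{123979}{110802} \approx -1.1189$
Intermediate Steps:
$\frac{-20658 + L{\left(- \frac{31}{6} \right)}}{-22189 + 40656} = \frac{-20658 - \frac{31}{6}}{-22189 + 40656} = \frac{-20658 - \frac{31}{6}}{18467} = \left(-20658 - \frac{31}{6}\right) \frac{1}{18467} = \left(- \frac{123979}{6}\right) \frac{1}{18467} = - \frac{123979}{110802}$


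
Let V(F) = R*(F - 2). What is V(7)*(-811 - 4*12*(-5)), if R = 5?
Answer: -14275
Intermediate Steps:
V(F) = -10 + 5*F (V(F) = 5*(F - 2) = 5*(-2 + F) = -10 + 5*F)
V(7)*(-811 - 4*12*(-5)) = (-10 + 5*7)*(-811 - 4*12*(-5)) = (-10 + 35)*(-811 - 48*(-5)) = 25*(-811 + 240) = 25*(-571) = -14275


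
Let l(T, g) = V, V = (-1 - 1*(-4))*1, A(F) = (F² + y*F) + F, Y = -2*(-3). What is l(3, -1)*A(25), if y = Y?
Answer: 2400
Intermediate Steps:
Y = 6
y = 6
A(F) = F² + 7*F (A(F) = (F² + 6*F) + F = F² + 7*F)
V = 3 (V = (-1 + 4)*1 = 3*1 = 3)
l(T, g) = 3
l(3, -1)*A(25) = 3*(25*(7 + 25)) = 3*(25*32) = 3*800 = 2400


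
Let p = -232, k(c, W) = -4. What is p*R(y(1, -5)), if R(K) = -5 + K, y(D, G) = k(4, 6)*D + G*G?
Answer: -3712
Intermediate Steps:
y(D, G) = G² - 4*D (y(D, G) = -4*D + G*G = -4*D + G² = G² - 4*D)
p*R(y(1, -5)) = -232*(-5 + ((-5)² - 4*1)) = -232*(-5 + (25 - 4)) = -232*(-5 + 21) = -232*16 = -3712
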